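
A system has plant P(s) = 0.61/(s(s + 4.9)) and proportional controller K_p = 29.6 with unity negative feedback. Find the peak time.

T_p = 0.905 s

Closed-loop characteristic equation: s² + 4.9s + 18.06 = 0, so ω_n = 4.249 rad/s and ζ = 4.9/(2·4.249) = 0.5766.
Damped frequency ω_d = ω_n√(1−ζ²) = 3.472 rad/s, so peak time T_p = π/ω_d = 0.905 s.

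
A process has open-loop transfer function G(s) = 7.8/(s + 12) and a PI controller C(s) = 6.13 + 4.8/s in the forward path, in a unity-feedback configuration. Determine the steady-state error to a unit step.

0

The open loop C(s)G(s) has a pole at the origin (type 1), so the static position error constant is infinite and e_ss = 1/(1+∞) = 0.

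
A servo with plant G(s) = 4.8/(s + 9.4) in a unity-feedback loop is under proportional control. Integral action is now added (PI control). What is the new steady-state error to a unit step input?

0

The integrator makes K_pos = lim_{s→0} C(s)G(s) infinite, so e_ss = 1/(1+K_pos) = 0.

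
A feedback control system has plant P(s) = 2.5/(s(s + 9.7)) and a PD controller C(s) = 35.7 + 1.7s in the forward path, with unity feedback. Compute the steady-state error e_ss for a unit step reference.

The open loop C(s)P(s) has a pole at the origin (type 1), so the static position error constant is infinite and e_ss = 1/(1+∞) = 0.

0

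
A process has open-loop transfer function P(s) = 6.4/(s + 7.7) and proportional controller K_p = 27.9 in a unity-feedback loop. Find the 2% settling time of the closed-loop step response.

Closed-loop transfer function: T(s) = K_p·P(s)/(1 + K_p·P(s)) = 178.6/(s + 7.7 + 178.6) = 178.6/(s + 186.3).
Time constant τ = 1/186.3 = 0.005369 s, so the 2% settling time is about 4τ = 0.0215 s.

T_s ≈ 0.0215 s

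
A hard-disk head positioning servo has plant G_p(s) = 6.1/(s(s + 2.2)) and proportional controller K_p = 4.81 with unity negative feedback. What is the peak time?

The closed-loop denominator s² + 2.2s + 29.34 gives ω_n = √29.34 = 5.417 and ζ = 2.2/(2ω_n) = 0.2031.
Damped frequency ω_d = ω_n√(1−ζ²) = 5.304 rad/s, so peak time T_p = π/ω_d = 0.592 s.

T_p = 0.592 s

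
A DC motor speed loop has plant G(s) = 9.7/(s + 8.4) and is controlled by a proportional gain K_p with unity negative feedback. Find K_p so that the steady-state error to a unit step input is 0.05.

K_p = 16.5

For a type-0 loop with proportional control, e_ss = 1/(1 + K_p·G(0)).
G(0) = 1.155. Require 1/(1 + K_p·1.155) = 0.05, so 1 + 1.155·K_p = 20.
K_p = (20 − 1)/1.155 = 16.5.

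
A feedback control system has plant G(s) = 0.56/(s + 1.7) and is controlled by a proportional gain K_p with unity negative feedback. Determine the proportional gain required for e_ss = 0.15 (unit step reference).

K_p = 17.2

Steady-state error for a unit step on this type-0 loop is 1/(1 + K_p·G(0)).
G(0) = 0.3294. Require 1/(1 + K_p·0.3294) = 0.15, so 1 + 0.3294·K_p = 6.667.
K_p = (6.667 − 1)/0.3294 = 17.2.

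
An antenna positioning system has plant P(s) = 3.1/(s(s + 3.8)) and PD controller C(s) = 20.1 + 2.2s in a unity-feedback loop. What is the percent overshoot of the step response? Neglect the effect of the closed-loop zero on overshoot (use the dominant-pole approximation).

5.75%

Forward path: (20.1 + 2.2s)·3.1/(s(s+3.8)). The closed-loop characteristic equation is s² + (3.8 + 3.1·2.2)s + 3.1·20.1 = 0.
That is s² + 10.62s + 62.31 = 0, so ω_n = 7.894 rad/s and ζ = 10.62/(2·7.894) = 0.6727.
%OS = 100·exp(−πζ/√(1−ζ²)) = 5.75%.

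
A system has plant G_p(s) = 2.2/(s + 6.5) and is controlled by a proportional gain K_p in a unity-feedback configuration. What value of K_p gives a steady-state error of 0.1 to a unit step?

For a type-0 loop with proportional control, e_ss = 1/(1 + K_p·G_p(0)).
G_p(0) = 0.3385. Require 1/(1 + K_p·0.3385) = 0.1, so 1 + 0.3385·K_p = 10.
K_p = (10 − 1)/0.3385 = 26.6.

K_p = 26.6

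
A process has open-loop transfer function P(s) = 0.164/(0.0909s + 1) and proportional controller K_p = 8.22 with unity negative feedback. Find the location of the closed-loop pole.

Closed loop: T(s) = K_p·P/(1+K_p·P) = 1.348/(0.0909s + 1 + 1.348), with pole at s = −(1 + 1.348)/0.0909 = −25.83.

s = -25.83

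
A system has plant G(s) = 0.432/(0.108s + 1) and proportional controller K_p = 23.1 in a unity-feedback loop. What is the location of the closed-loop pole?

Closed loop: T(s) = K_p·G/(1+K_p·G) = 9.979/(0.108s + 1 + 9.979), with pole at s = −(1 + 9.979)/0.108 = −101.7.

s = -101.7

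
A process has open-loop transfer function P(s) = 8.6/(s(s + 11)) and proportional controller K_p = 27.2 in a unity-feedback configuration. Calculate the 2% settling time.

T_s ≈ 0.727 s

From 1 + K_pP(s) = 0: s² + 11s + 233.9 = 0 ⇒ ω_n = 15.29, ζ = 0.3596.
2% settling time T_s ≈ 4/(ζω_n) = 4/5.5 = 0.727 s.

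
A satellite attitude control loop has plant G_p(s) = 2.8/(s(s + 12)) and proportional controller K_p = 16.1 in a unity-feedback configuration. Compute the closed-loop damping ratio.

With unity feedback the closed-loop characteristic equation is s² + 12s + 16.1·2.8 = s² + 12s + 45.08 = 0.
Matching s² + 2ζω_n s + ω_n²: ω_n = √45.08 = 6.714 rad/s and 2ζω_n = 12, so ζ = 12/(2·6.714) = 0.894.

ζ = 0.894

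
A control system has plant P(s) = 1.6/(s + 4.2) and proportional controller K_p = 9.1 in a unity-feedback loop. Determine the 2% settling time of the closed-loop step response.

Closed-loop transfer function: T(s) = K_p·P(s)/(1 + K_p·P(s)) = 14.56/(s + 4.2 + 14.56) = 14.56/(s + 18.76).
Time constant τ = 1/18.76 = 0.0533 s, so the 2% settling time is about 4τ = 0.213 s.

T_s ≈ 0.213 s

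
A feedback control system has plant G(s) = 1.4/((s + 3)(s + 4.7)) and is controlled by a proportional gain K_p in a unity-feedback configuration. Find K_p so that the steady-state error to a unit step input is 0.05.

For a type-0 loop with proportional control, e_ss = 1/(1 + K_p·G(0)).
G(0) = 0.09929. Require 1/(1 + K_p·0.09929) = 0.05, so 1 + 0.09929·K_p = 20.
K_p = (20 − 1)/0.09929 = 191.

K_p = 191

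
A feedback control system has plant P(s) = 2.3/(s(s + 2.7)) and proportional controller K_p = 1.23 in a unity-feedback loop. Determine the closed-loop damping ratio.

The closed-loop denominator is s(s+2.7) + 1.23·2.3 = s² + 2.7s + 2.829.
So ω_n² = 2.829 ⇒ ω_n = 1.682 rad/s, and ζ = 2.7/(2ω_n) = 0.803.

ζ = 0.803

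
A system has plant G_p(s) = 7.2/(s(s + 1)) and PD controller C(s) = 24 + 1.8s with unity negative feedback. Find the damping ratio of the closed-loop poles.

Forward path: (24 + 1.8s)·7.2/(s(s+1)). The closed-loop characteristic equation is s² + (1 + 7.2·1.8)s + 7.2·24 = 0.
That is s² + 13.96s + 172.8 = 0, so ω_n = 13.15 rad/s and ζ = 13.96/(2·13.15) = 0.531.

ζ = 0.531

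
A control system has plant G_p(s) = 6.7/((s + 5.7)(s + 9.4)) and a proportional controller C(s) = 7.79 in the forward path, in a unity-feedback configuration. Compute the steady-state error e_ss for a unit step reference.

0.507

The loop is type 0. Static position error constant K_pos = C(0)·G_p(0) = 7.79·0.125 = 0.9741.
Steady-state error to a unit step: e_ss = 1/(1+K_pos) = 1/1.974 = 0.507.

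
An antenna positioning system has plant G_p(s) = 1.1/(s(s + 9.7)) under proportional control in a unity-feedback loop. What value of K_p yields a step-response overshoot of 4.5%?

From %OS = 100·exp(−πζ/√(1−ζ²)) = 4.5%, ζ = −ln(0.045)/√(π²+ln²(0.045)) = 0.7025.
Characteristic equation s² + 9.7s + 1.1K_p = 0 gives ζ = 9.7/(2√(1.1K_p)).
Setting ζ = 0.7025: √(1.1K_p) = 9.7/(2·0.7025) = 6.904, so K_p = 47.66/1.1 = 43.3.

K_p = 43.3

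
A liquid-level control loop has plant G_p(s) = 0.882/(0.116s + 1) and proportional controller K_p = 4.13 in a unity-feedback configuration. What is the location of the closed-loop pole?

Closed loop: T(s) = K_p·G_p/(1+K_p·G_p) = 3.643/(0.116s + 1 + 3.643), with pole at s = −(1 + 3.643)/0.116 = −40.02.

s = -40.02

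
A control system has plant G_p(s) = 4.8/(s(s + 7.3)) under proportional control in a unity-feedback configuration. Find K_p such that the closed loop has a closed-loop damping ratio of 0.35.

K_p = 22.7

Closed-loop characteristic equation: s² + 7.3s + K_p·4.8 = 0.
So ω_n = √(4.8K_p) and 2ζω_n = 7.3, giving ζ = 7.3/(2√(4.8K_p)).
Setting ζ = 0.35: √(4.8K_p) = 7.3/(2·0.35) = 10.43, so K_p = 108.8/4.8 = 22.7.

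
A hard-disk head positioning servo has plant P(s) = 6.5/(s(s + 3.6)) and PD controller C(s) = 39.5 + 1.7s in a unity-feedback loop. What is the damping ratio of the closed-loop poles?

Forward path: (39.5 + 1.7s)·6.5/(s(s+3.6)). The closed-loop characteristic equation is s² + (3.6 + 6.5·1.7)s + 6.5·39.5 = 0.
That is s² + 14.65s + 256.8 = 0, so ω_n = 16.02 rad/s and ζ = 14.65/(2·16.02) = 0.4571.

ζ = 0.457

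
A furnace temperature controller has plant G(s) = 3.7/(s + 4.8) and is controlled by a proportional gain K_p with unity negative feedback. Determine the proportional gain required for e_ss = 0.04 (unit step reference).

K_p = 31.1

Steady-state error for a unit step on this type-0 loop is 1/(1 + K_p·G(0)).
G(0) = 0.7708. Require 1/(1 + K_p·0.7708) = 0.04, so 1 + 0.7708·K_p = 25.
K_p = (25 − 1)/0.7708 = 31.1.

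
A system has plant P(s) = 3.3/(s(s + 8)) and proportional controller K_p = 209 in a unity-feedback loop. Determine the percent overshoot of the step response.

From 1 + K_pP(s) = 0: s² + 8s + 689.7 = 0 ⇒ ω_n = 26.26, ζ = 0.1523.
%OS = 100·exp(−πζ/√(1−ζ²)) = 100·exp(−π·0.1523/√0.9768) = 61.6%.

61.6%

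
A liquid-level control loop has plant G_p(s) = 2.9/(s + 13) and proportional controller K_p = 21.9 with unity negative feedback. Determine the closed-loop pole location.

Closed-loop transfer function: T(s) = K_p·G_p(s)/(1 + K_p·G_p(s)) = 63.51/(s + 13 + 63.51) = 63.51/(s + 76.51).
The closed-loop pole is at s = −76.51.

s = -76.51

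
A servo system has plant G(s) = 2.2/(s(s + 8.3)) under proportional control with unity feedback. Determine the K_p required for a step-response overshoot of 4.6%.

K_p = 16

From %OS = 100·exp(−πζ/√(1−ζ²)) = 4.6%, ζ = −ln(0.046)/√(π²+ln²(0.046)) = 0.7.
Characteristic equation s² + 8.3s + 2.2K_p = 0 gives ζ = 8.3/(2√(2.2K_p)).
Setting ζ = 0.7: √(2.2K_p) = 8.3/(2·0.7) = 5.929, so K_p = 35.15/2.2 = 16.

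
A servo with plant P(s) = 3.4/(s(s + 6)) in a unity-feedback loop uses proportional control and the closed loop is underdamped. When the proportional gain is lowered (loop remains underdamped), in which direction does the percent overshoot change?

decrease

ζ = 6/(2√(3.4K_p)) rises as K_p falls; higher damping means less overshoot.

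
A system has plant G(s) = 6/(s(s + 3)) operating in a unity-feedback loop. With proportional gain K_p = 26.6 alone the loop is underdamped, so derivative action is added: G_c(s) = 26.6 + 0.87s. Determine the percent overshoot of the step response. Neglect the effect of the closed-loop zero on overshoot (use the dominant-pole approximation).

33.9%

Forward path: (26.6 + 0.87s)·6/(s(s+3)). The closed-loop characteristic equation is s² + (3 + 6·0.87)s + 6·26.6 = 0.
That is s² + 8.22s + 159.6 = 0, so ω_n = 12.63 rad/s and ζ = 8.22/(2·12.63) = 0.3253.
%OS = 100·exp(−πζ/√(1−ζ²)) = 33.9%.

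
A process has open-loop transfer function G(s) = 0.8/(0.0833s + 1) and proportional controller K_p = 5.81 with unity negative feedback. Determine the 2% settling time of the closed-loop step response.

Closed loop: T(s) = K_p·G/(1+K_p·G) = 4.648/(0.0833s + 1 + 4.648), with pole at s = −(1 + 4.648)/0.0833 = −67.8.
τ = 1/67.8 = 0.01475 s, so 2% settling time ≈ 4τ = 0.059 s.

T_s ≈ 0.059 s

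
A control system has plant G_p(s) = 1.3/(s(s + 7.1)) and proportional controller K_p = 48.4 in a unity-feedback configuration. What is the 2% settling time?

From 1 + K_pG_p(s) = 0: s² + 7.1s + 62.92 = 0 ⇒ ω_n = 7.932, ζ = 0.4475.
2% settling time T_s ≈ 4/(ζω_n) = 4/3.55 = 1.13 s.

T_s ≈ 1.13 s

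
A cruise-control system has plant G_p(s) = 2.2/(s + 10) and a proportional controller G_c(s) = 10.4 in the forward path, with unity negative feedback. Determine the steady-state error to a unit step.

0.304

The loop is type 0. Static position error constant K_pos = G_c(0)·G_p(0) = 10.4·0.22 = 2.288.
Steady-state error to a unit step: e_ss = 1/(1+K_pos) = 1/3.288 = 0.304.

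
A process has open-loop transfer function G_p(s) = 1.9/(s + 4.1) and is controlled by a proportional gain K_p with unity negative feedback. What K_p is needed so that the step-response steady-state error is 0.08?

For a type-0 loop with proportional control, e_ss = 1/(1 + K_p·G_p(0)).
G_p(0) = 0.4634. Require 1/(1 + K_p·0.4634) = 0.08, so 1 + 0.4634·K_p = 12.5.
K_p = (12.5 − 1)/0.4634 = 24.8.

K_p = 24.8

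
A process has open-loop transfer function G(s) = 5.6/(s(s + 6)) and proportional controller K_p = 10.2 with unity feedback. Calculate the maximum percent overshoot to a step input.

Closed-loop characteristic equation: s² + 6s + 57.12 = 0, so ω_n = 7.558 rad/s and ζ = 6/(2·7.558) = 0.3969.
%OS = 100·exp(−πζ/√(1−ζ²)) = 100·exp(−π·0.3969/√0.8424) = 25.7%.

25.7%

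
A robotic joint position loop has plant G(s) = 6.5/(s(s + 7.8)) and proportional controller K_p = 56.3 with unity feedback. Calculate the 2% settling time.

T_s ≈ 1.03 s

From 1 + K_pG(s) = 0: s² + 7.8s + 365.9 = 0 ⇒ ω_n = 19.13, ζ = 0.2039.
2% settling time T_s ≈ 4/(ζω_n) = 4/3.9 = 1.03 s.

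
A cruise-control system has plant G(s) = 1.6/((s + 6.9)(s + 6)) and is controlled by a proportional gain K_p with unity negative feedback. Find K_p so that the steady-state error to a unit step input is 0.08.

K_p = 298

For a type-0 loop with proportional control, e_ss = 1/(1 + K_p·G(0)).
G(0) = 0.03865. Require 1/(1 + K_p·0.03865) = 0.08, so 1 + 0.03865·K_p = 12.5.
K_p = (12.5 − 1)/0.03865 = 298.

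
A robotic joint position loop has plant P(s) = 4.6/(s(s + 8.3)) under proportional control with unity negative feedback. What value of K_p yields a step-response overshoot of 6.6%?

From %OS = 100·exp(−πζ/√(1−ζ²)) = 6.6%, ζ = −ln(0.066)/√(π²+ln²(0.066)) = 0.6543.
Characteristic equation s² + 8.3s + 4.6K_p = 0 gives ζ = 8.3/(2√(4.6K_p)).
Setting ζ = 0.6543: √(4.6K_p) = 8.3/(2·0.6543) = 6.343, so K_p = 40.23/4.6 = 8.75.

K_p = 8.75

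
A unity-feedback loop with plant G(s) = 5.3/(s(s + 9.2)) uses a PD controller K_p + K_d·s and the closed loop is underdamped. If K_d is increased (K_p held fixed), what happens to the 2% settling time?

Characteristic equation s² + (9.2 + 5.3K_d)s + 5.3K_p = 0: raising K_d increases ζω_n = (9.2+5.3K_d)/2 while the loop stays underdamped, so T_s ≈ 4/(ζω_n) decreases.

decrease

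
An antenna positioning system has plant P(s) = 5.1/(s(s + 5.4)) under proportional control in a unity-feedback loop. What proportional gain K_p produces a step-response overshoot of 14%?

K_p = 5.08

From %OS = 100·exp(−πζ/√(1−ζ²)) = 14%, ζ = −ln(0.14)/√(π²+ln²(0.14)) = 0.5305.
Characteristic equation s² + 5.4s + 5.1K_p = 0 gives ζ = 5.4/(2√(5.1K_p)).
Setting ζ = 0.5305: √(5.1K_p) = 5.4/(2·0.5305) = 5.089, so K_p = 25.9/5.1 = 5.08.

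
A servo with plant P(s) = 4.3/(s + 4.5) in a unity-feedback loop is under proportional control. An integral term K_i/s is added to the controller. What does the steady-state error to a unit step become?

The integrator makes K_pos = lim_{s→0} C(s)G(s) infinite, so e_ss = 1/(1+K_pos) = 0.

0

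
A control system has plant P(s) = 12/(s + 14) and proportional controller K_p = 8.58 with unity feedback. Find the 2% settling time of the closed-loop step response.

T_s ≈ 0.0342 s

Closed-loop transfer function: T(s) = K_p·P(s)/(1 + K_p·P(s)) = 103/(s + 14 + 103) = 103/(s + 117).
Time constant τ = 1/117 = 0.00855 s, so the 2% settling time is about 4τ = 0.0342 s.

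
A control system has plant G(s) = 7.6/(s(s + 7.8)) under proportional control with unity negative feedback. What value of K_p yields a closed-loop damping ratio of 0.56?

Closed-loop characteristic equation: s² + 7.8s + K_p·7.6 = 0.
So ω_n = √(7.6K_p) and 2ζω_n = 7.8, giving ζ = 7.8/(2√(7.6K_p)).
Setting ζ = 0.56: √(7.6K_p) = 7.8/(2·0.56) = 6.964, so K_p = 48.5/7.6 = 6.38.

K_p = 6.38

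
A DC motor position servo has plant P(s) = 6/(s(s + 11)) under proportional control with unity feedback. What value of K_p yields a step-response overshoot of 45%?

From %OS = 100·exp(−πζ/√(1−ζ²)) = 45%, ζ = −ln(0.45)/√(π²+ln²(0.45)) = 0.2463.
Characteristic equation s² + 11s + 6K_p = 0 gives ζ = 11/(2√(6K_p)).
Setting ζ = 0.2463: √(6K_p) = 11/(2·0.2463) = 22.33, so K_p = 498.5/6 = 83.1.

K_p = 83.1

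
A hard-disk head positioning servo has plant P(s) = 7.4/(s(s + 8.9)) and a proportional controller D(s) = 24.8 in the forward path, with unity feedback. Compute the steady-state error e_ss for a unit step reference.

0

The open loop D(s)P(s) has a pole at the origin (type 1), so the static position error constant is infinite and e_ss = 1/(1+∞) = 0.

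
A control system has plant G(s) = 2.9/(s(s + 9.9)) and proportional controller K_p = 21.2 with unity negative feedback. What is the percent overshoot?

7.75%

From 1 + K_pG(s) = 0: s² + 9.9s + 61.48 = 0 ⇒ ω_n = 7.841, ζ = 0.6313.
%OS = 100·exp(−πζ/√(1−ζ²)) = 100·exp(−π·0.6313/√0.6015) = 7.75%.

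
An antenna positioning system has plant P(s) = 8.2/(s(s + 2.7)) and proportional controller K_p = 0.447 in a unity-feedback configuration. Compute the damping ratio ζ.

1 + K_p·P(s) = 0 gives s² + 2.7s + 3.665 = 0.
So ω_n² = 3.665 ⇒ ω_n = 1.915 rad/s, and ζ = 2.7/(2ω_n) = 0.705.

ζ = 0.705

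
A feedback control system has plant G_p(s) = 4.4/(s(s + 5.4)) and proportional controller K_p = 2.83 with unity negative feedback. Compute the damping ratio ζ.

ζ = 0.765

The closed-loop denominator is s(s+5.4) + 2.83·4.4 = s² + 5.4s + 12.45.
Matching s² + 2ζω_n s + ω_n²: ω_n = √12.45 = 3.529 rad/s and 2ζω_n = 5.4, so ζ = 5.4/(2·3.529) = 0.765.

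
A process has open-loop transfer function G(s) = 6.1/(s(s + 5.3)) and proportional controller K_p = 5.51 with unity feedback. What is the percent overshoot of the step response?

19.9%

The closed-loop denominator s² + 5.3s + 33.61 gives ω_n = √33.61 = 5.797 and ζ = 5.3/(2ω_n) = 0.4571.
%OS = 100·exp(−πζ/√(1−ζ²)) = 100·exp(−π·0.4571/√0.7911) = 19.9%.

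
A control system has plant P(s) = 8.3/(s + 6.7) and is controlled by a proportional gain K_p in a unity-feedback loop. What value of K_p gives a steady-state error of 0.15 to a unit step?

The loop is type 0, so e_ss(step) = 1/(1 + K_pos) with K_pos = K_p·P(0).
P(0) = 1.239. Require 1/(1 + K_p·1.239) = 0.15, so 1 + 1.239·K_p = 6.667.
K_p = (6.667 − 1)/1.239 = 4.57.

K_p = 4.57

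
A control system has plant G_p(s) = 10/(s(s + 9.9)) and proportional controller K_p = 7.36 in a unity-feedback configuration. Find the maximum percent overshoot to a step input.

The closed-loop denominator s² + 9.9s + 73.6 gives ω_n = √73.6 = 8.579 and ζ = 9.9/(2ω_n) = 0.577.
%OS = 100·exp(−πζ/√(1−ζ²)) = 100·exp(−π·0.577/√0.6671) = 10.9%.

10.9%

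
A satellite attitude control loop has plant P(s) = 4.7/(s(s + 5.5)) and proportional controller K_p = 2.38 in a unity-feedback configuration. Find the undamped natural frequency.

ω_n = 3.34 rad/s

With unity feedback the closed-loop characteristic equation is s² + 5.5s + 2.38·4.7 = s² + 5.5s + 11.19 = 0.
Matching s² + 2ζω_n s + ω_n²: ω_n = √11.19 = 3.345 rad/s and 2ζω_n = 5.5, so ζ = 5.5/(2·3.345) = 0.822.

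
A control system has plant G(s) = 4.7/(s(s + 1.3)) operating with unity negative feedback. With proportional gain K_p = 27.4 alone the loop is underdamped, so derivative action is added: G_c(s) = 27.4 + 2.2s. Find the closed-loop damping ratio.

Forward path: (27.4 + 2.2s)·4.7/(s(s+1.3)). The closed-loop characteristic equation is s² + (1.3 + 4.7·2.2)s + 4.7·27.4 = 0.
That is s² + 11.64s + 128.8 = 0, so ω_n = 11.35 rad/s and ζ = 11.64/(2·11.35) = 0.5129.

ζ = 0.513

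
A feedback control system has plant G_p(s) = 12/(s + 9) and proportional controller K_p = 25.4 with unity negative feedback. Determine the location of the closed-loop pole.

s = -313.8

Closed-loop transfer function: T(s) = K_p·G_p(s)/(1 + K_p·G_p(s)) = 304.8/(s + 9 + 304.8) = 304.8/(s + 313.8).
The closed-loop pole is at s = −313.8.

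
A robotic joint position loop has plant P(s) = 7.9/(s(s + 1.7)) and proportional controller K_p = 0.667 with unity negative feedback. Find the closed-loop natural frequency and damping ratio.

ω_n = 2.3 rad/s, ζ = 0.37

The closed-loop denominator is s(s+1.7) + 0.667·7.9 = s² + 1.7s + 5.269.
So ω_n² = 5.269 ⇒ ω_n = 2.295 rad/s, and ζ = 1.7/(2ω_n) = 0.37.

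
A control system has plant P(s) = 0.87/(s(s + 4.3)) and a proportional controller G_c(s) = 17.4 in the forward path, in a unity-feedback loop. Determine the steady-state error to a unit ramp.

The loop has one pole at the origin (type 1). Velocity error constant K_v = lim_{s→0} s·G_c(s)P(s) = 17.4·0.87/4.3 = 3.52.
Steady-state error to a unit ramp: e_ss = 1/K_v = 0.284.

0.284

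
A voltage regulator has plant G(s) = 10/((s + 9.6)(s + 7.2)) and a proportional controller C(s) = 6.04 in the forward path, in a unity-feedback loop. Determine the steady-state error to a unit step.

0.534

The loop is type 0. Static position error constant K_pos = C(0)·G(0) = 6.04·0.1447 = 0.8738.
Steady-state error to a unit step: e_ss = 1/(1+K_pos) = 1/1.874 = 0.534.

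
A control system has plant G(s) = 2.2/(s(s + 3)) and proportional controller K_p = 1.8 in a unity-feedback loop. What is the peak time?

T_p = 2.4 s

The closed-loop denominator s² + 3s + 3.96 gives ω_n = √3.96 = 1.99 and ζ = 3/(2ω_n) = 0.7538.
Damped frequency ω_d = ω_n√(1−ζ²) = 1.308 rad/s, so peak time T_p = π/ω_d = 2.4 s.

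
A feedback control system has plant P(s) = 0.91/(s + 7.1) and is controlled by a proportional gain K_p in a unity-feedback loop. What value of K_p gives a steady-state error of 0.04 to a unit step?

For a type-0 loop with proportional control, e_ss = 1/(1 + K_p·P(0)).
P(0) = 0.1282. Require 1/(1 + K_p·0.1282) = 0.04, so 1 + 0.1282·K_p = 25.
K_p = (25 − 1)/0.1282 = 187.

K_p = 187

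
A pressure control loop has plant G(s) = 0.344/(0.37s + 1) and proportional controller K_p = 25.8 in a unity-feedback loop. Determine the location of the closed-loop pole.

s = -26.69

Closed loop: T(s) = K_p·G/(1+K_p·G) = 8.875/(0.37s + 1 + 8.875), with pole at s = −(1 + 8.875)/0.37 = −26.69.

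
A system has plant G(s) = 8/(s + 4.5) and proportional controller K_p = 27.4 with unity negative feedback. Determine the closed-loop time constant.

τ = 0.00447 s

Closed-loop transfer function: T(s) = K_p·G(s)/(1 + K_p·G(s)) = 219.2/(s + 4.5 + 219.2) = 219.2/(s + 223.7).
Time constant τ = 1/223.7 = 0.00447 s.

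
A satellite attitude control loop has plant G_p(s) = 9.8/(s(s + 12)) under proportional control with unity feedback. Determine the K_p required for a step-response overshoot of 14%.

From %OS = 100·exp(−πζ/√(1−ζ²)) = 14%, ζ = −ln(0.14)/√(π²+ln²(0.14)) = 0.5305.
Characteristic equation s² + 12s + 9.8K_p = 0 gives ζ = 12/(2√(9.8K_p)).
Setting ζ = 0.5305: √(9.8K_p) = 12/(2·0.5305) = 11.31, so K_p = 127.9/9.8 = 13.1.

K_p = 13.1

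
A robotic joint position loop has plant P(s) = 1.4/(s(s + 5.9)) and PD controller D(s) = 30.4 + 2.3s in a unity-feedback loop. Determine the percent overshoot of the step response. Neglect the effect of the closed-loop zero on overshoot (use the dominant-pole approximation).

Forward path: (30.4 + 2.3s)·1.4/(s(s+5.9)). The closed-loop characteristic equation is s² + (5.9 + 1.4·2.3)s + 1.4·30.4 = 0.
That is s² + 9.12s + 42.56 = 0, so ω_n = 6.524 rad/s and ζ = 9.12/(2·6.524) = 0.699.
%OS = 100·exp(−πζ/√(1−ζ²)) = 4.64%.

4.64%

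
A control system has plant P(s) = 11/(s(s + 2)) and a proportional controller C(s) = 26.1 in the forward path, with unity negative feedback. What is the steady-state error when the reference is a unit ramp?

0.00697

The loop has one pole at the origin (type 1). Velocity error constant K_v = lim_{s→0} s·C(s)P(s) = 26.1·11/2 = 143.6.
Steady-state error to a unit ramp: e_ss = 1/K_v = 0.00697.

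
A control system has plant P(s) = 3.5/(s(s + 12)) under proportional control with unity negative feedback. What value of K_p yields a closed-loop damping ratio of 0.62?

Closed-loop characteristic equation: s² + 12s + K_p·3.5 = 0.
So ω_n = √(3.5K_p) and 2ζω_n = 12, giving ζ = 12/(2√(3.5K_p)).
Setting ζ = 0.62: √(3.5K_p) = 12/(2·0.62) = 9.677, so K_p = 93.65/3.5 = 26.8.

K_p = 26.8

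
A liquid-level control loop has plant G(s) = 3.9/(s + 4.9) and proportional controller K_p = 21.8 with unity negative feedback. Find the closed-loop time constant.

τ = 0.0111 s

Closed-loop transfer function: T(s) = K_p·G(s)/(1 + K_p·G(s)) = 85.02/(s + 4.9 + 85.02) = 85.02/(s + 89.92).
Time constant τ = 1/89.92 = 0.0111 s.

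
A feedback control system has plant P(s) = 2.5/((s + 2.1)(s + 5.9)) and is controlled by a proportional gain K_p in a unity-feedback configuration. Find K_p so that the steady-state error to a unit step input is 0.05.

Steady-state error for a unit step on this type-0 loop is 1/(1 + K_p·P(0)).
P(0) = 0.2018. Require 1/(1 + K_p·0.2018) = 0.05, so 1 + 0.2018·K_p = 20.
K_p = (20 − 1)/0.2018 = 94.2.

K_p = 94.2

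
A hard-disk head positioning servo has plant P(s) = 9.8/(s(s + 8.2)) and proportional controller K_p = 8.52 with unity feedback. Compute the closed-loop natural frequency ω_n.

1 + K_p·P(s) = 0 gives s² + 8.2s + 83.5 = 0.
So ω_n² = 83.5 ⇒ ω_n = 9.138 rad/s, and ζ = 8.2/(2ω_n) = 0.449.

ω_n = 9.14 rad/s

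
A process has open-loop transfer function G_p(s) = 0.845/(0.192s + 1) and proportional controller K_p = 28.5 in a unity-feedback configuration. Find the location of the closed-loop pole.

s = -130.6

Closed loop: T(s) = K_p·G_p/(1+K_p·G_p) = 24.08/(0.192s + 1 + 24.08), with pole at s = −(1 + 24.08)/0.192 = −130.6.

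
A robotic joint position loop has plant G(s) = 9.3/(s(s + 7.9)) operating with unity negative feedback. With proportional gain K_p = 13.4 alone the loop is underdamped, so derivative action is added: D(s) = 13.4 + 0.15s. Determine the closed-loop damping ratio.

Forward path: (13.4 + 0.15s)·9.3/(s(s+7.9)). The closed-loop characteristic equation is s² + (7.9 + 9.3·0.15)s + 9.3·13.4 = 0.
That is s² + 9.295s + 124.6 = 0, so ω_n = 11.16 rad/s and ζ = 9.295/(2·11.16) = 0.4163.

ζ = 0.416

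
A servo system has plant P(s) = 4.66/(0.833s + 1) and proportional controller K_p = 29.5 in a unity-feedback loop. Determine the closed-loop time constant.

Closed loop: T(s) = K_p·P/(1+K_p·P) = 137.5/(0.833s + 1 + 137.5), with pole at s = −(1 + 137.5)/0.833 = −166.2.
Closed-loop time constant τ = 1/166.2 = 0.00602 s.

τ = 0.00602 s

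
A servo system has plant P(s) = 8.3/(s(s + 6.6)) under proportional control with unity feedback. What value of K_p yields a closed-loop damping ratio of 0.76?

K_p = 2.27

Closed-loop characteristic equation: s² + 6.6s + K_p·8.3 = 0.
So ω_n = √(8.3K_p) and 2ζω_n = 6.6, giving ζ = 6.6/(2√(8.3K_p)).
Setting ζ = 0.76: √(8.3K_p) = 6.6/(2·0.76) = 4.342, so K_p = 18.85/8.3 = 2.27.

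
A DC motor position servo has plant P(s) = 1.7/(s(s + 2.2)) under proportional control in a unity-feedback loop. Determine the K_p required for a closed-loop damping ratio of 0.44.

K_p = 3.68

Closed-loop characteristic equation: s² + 2.2s + K_p·1.7 = 0.
So ω_n = √(1.7K_p) and 2ζω_n = 2.2, giving ζ = 2.2/(2√(1.7K_p)).
Setting ζ = 0.44: √(1.7K_p) = 2.2/(2·0.44) = 2.5, so K_p = 6.25/1.7 = 3.68.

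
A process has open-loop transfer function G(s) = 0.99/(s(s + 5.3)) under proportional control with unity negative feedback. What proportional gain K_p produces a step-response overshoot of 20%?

K_p = 34.1

From %OS = 100·exp(−πζ/√(1−ζ²)) = 20%, ζ = −ln(0.2)/√(π²+ln²(0.2)) = 0.4559.
Characteristic equation s² + 5.3s + 0.99K_p = 0 gives ζ = 5.3/(2√(0.99K_p)).
Setting ζ = 0.4559: √(0.99K_p) = 5.3/(2·0.4559) = 5.812, so K_p = 33.78/0.99 = 34.1.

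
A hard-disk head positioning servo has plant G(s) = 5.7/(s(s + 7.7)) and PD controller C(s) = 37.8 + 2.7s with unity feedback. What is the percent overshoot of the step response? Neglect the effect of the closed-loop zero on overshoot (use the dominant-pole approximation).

1.83%

Forward path: (37.8 + 2.7s)·5.7/(s(s+7.7)). The closed-loop characteristic equation is s² + (7.7 + 5.7·2.7)s + 5.7·37.8 = 0.
That is s² + 23.09s + 215.5 = 0, so ω_n = 14.68 rad/s and ζ = 23.09/(2·14.68) = 0.7865.
%OS = 100·exp(−πζ/√(1−ζ²)) = 1.83%.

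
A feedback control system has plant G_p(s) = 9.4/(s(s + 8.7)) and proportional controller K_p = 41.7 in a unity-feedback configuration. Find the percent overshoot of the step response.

49.3%

The closed-loop denominator s² + 8.7s + 392 gives ω_n = √392 = 19.8 and ζ = 8.7/(2ω_n) = 0.2197.
%OS = 100·exp(−πζ/√(1−ζ²)) = 100·exp(−π·0.2197/√0.9517) = 49.3%.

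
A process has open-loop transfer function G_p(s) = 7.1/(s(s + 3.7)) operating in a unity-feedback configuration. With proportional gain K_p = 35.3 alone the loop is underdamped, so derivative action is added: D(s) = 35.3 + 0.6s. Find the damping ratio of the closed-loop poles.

ζ = 0.251

Forward path: (35.3 + 0.6s)·7.1/(s(s+3.7)). The closed-loop characteristic equation is s² + (3.7 + 7.1·0.6)s + 7.1·35.3 = 0.
That is s² + 7.96s + 250.6 = 0, so ω_n = 15.83 rad/s and ζ = 7.96/(2·15.83) = 0.2514.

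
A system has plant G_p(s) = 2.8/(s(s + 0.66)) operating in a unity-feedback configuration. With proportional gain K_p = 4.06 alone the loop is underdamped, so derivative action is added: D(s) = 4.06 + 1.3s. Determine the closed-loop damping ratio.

Forward path: (4.06 + 1.3s)·2.8/(s(s+0.66)). The closed-loop characteristic equation is s² + (0.66 + 2.8·1.3)s + 2.8·4.06 = 0.
That is s² + 4.3s + 11.37 = 0, so ω_n = 3.372 rad/s and ζ = 4.3/(2·3.372) = 0.6377.

ζ = 0.638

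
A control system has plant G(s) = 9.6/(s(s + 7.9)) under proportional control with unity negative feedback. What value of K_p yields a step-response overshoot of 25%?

From %OS = 100·exp(−πζ/√(1−ζ²)) = 25%, ζ = −ln(0.25)/√(π²+ln²(0.25)) = 0.4037.
Characteristic equation s² + 7.9s + 9.6K_p = 0 gives ζ = 7.9/(2√(9.6K_p)).
Setting ζ = 0.4037: √(9.6K_p) = 7.9/(2·0.4037) = 9.784, so K_p = 95.73/9.6 = 9.97.

K_p = 9.97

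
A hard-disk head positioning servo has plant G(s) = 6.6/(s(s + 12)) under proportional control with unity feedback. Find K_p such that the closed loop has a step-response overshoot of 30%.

K_p = 42.6

From %OS = 100·exp(−πζ/√(1−ζ²)) = 30%, ζ = −ln(0.3)/√(π²+ln²(0.3)) = 0.3579.
Characteristic equation s² + 12s + 6.6K_p = 0 gives ζ = 12/(2√(6.6K_p)).
Setting ζ = 0.3579: √(6.6K_p) = 12/(2·0.3579) = 16.77, so K_p = 281.1/6.6 = 42.6.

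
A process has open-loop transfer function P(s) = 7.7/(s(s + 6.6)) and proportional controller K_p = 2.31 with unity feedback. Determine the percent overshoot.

The closed-loop denominator s² + 6.6s + 17.79 gives ω_n = √17.79 = 4.217 and ζ = 6.6/(2ω_n) = 0.7825.
%OS = 100·exp(−πζ/√(1−ζ²)) = 100·exp(−π·0.7825/√0.3878) = 1.93%.

1.93%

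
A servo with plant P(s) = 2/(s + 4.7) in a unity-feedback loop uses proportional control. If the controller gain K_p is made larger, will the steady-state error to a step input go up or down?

decrease

The position error constant K_pos = K_p·P(0) grows with K_p, and e_ss = 1/(1+K_pos) falls.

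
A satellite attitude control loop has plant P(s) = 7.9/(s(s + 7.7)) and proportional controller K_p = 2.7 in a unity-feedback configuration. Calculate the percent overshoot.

Closed-loop characteristic equation: s² + 7.7s + 21.33 = 0, so ω_n = 4.618 rad/s and ζ = 7.7/(2·4.618) = 0.8336.
%OS = 100·exp(−πζ/√(1−ζ²)) = 100·exp(−π·0.8336/√0.3051) = 0.873%.

0.873%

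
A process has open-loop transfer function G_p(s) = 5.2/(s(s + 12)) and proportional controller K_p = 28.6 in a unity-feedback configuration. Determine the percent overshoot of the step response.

16.9%

From 1 + K_pG_p(s) = 0: s² + 12s + 148.7 = 0 ⇒ ω_n = 12.2, ζ = 0.492.
%OS = 100·exp(−πζ/√(1−ζ²)) = 100·exp(−π·0.492/√0.7579) = 16.9%.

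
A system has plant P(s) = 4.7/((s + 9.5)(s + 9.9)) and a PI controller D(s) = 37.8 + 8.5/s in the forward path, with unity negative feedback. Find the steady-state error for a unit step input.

The open loop D(s)P(s) has a pole at the origin (type 1), so the static position error constant is infinite and e_ss = 1/(1+∞) = 0.

0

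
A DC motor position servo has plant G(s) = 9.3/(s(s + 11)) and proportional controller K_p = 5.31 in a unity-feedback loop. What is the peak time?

From 1 + K_pG(s) = 0: s² + 11s + 49.38 = 0 ⇒ ω_n = 7.027, ζ = 0.7827.
Damped frequency ω_d = ω_n√(1−ζ²) = 4.374 rad/s, so peak time T_p = π/ω_d = 0.718 s.

T_p = 0.718 s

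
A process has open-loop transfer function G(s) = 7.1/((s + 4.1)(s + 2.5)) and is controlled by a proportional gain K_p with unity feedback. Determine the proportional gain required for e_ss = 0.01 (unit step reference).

Steady-state error for a unit step on this type-0 loop is 1/(1 + K_p·G(0)).
G(0) = 0.6927. Require 1/(1 + K_p·0.6927) = 0.01, so 1 + 0.6927·K_p = 100.
K_p = (100 − 1)/0.6927 = 143.

K_p = 143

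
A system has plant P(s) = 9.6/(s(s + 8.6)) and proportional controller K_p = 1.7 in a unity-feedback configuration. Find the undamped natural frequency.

With unity feedback the closed-loop characteristic equation is s² + 8.6s + 1.7·9.6 = s² + 8.6s + 16.32 = 0.
Matching s² + 2ζω_n s + ω_n²: ω_n = √16.32 = 4.04 rad/s and 2ζω_n = 8.6, so ζ = 8.6/(2·4.04) = 1.06.

ω_n = 4.04 rad/s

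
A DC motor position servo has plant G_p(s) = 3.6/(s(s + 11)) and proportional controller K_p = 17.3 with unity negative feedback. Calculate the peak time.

T_p = 0.555 s

The closed-loop denominator s² + 11s + 62.28 gives ω_n = √62.28 = 7.892 and ζ = 11/(2ω_n) = 0.6969.
Damped frequency ω_d = ω_n√(1−ζ²) = 5.66 rad/s, so peak time T_p = π/ω_d = 0.555 s.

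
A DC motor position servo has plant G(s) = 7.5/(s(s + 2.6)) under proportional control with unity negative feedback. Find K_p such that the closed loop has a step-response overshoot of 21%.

From %OS = 100·exp(−πζ/√(1−ζ²)) = 21%, ζ = −ln(0.21)/√(π²+ln²(0.21)) = 0.4449.
Characteristic equation s² + 2.6s + 7.5K_p = 0 gives ζ = 2.6/(2√(7.5K_p)).
Setting ζ = 0.4449: √(7.5K_p) = 2.6/(2·0.4449) = 2.922, so K_p = 8.538/7.5 = 1.14.

K_p = 1.14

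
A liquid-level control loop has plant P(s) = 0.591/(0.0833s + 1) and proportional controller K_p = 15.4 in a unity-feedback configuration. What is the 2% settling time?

T_s ≈ 0.033 s

Closed loop: T(s) = K_p·P/(1+K_p·P) = 9.101/(0.0833s + 1 + 9.101), with pole at s = −(1 + 9.101)/0.0833 = −121.3.
τ = 1/121.3 = 0.008246 s, so 2% settling time ≈ 4τ = 0.033 s.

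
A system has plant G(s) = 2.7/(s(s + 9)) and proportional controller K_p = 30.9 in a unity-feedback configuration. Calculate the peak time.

T_p = 0.395 s

Closed-loop characteristic equation: s² + 9s + 83.43 = 0, so ω_n = 9.134 rad/s and ζ = 9/(2·9.134) = 0.4927.
Damped frequency ω_d = ω_n√(1−ζ²) = 7.949 rad/s, so peak time T_p = π/ω_d = 0.395 s.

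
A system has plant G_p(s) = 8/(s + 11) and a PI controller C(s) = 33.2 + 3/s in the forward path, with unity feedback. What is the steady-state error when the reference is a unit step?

0

The open loop C(s)G_p(s) has a pole at the origin (type 1), so the static position error constant is infinite and e_ss = 1/(1+∞) = 0.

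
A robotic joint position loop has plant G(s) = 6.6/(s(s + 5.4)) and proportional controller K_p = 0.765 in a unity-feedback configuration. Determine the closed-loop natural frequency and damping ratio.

The closed-loop denominator is s(s+5.4) + 0.765·6.6 = s² + 5.4s + 5.049.
Matching s² + 2ζω_n s + ω_n²: ω_n = √5.049 = 2.247 rad/s and 2ζω_n = 5.4, so ζ = 5.4/(2·2.247) = 1.2.

ω_n = 2.25 rad/s, ζ = 1.2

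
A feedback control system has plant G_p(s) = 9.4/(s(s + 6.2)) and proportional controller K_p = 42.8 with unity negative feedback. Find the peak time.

T_p = 0.159 s

From 1 + K_pG_p(s) = 0: s² + 6.2s + 402.3 = 0 ⇒ ω_n = 20.06, ζ = 0.1546.
Damped frequency ω_d = ω_n√(1−ζ²) = 19.82 rad/s, so peak time T_p = π/ω_d = 0.159 s.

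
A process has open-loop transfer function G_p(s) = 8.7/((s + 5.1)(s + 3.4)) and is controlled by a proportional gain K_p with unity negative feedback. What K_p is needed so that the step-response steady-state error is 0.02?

K_p = 97.7

Steady-state error for a unit step on this type-0 loop is 1/(1 + K_p·G_p(0)).
G_p(0) = 0.5017. Require 1/(1 + K_p·0.5017) = 0.02, so 1 + 0.5017·K_p = 50.
K_p = (50 − 1)/0.5017 = 97.7.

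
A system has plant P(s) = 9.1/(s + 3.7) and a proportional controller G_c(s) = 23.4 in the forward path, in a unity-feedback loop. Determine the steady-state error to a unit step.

0.0171

The loop is type 0. Static position error constant K_pos = G_c(0)·P(0) = 23.4·2.459 = 57.55.
Steady-state error to a unit step: e_ss = 1/(1+K_pos) = 1/58.55 = 0.0171.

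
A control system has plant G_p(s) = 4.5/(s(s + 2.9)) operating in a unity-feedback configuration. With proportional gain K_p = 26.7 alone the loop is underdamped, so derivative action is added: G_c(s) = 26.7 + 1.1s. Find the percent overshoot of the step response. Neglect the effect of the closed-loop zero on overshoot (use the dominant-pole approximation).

30%

Forward path: (26.7 + 1.1s)·4.5/(s(s+2.9)). The closed-loop characteristic equation is s² + (2.9 + 4.5·1.1)s + 4.5·26.7 = 0.
That is s² + 7.85s + 120.1 = 0, so ω_n = 10.96 rad/s and ζ = 7.85/(2·10.96) = 0.3581.
%OS = 100·exp(−πζ/√(1−ζ²)) = 30%.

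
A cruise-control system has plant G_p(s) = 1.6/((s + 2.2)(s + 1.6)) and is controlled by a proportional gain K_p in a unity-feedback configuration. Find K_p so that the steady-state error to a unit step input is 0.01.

Steady-state error for a unit step on this type-0 loop is 1/(1 + K_p·G_p(0)).
G_p(0) = 0.4545. Require 1/(1 + K_p·0.4545) = 0.01, so 1 + 0.4545·K_p = 100.
K_p = (100 − 1)/0.4545 = 218.

K_p = 218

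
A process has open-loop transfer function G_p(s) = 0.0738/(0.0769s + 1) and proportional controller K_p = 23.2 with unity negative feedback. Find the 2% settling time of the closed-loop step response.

Closed loop: T(s) = K_p·G_p/(1+K_p·G_p) = 1.712/(0.0769s + 1 + 1.712), with pole at s = −(1 + 1.712)/0.0769 = −35.27.
τ = 1/35.27 = 0.02835 s, so 2% settling time ≈ 4τ = 0.113 s.

T_s ≈ 0.113 s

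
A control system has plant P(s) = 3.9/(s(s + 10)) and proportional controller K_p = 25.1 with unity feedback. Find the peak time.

T_p = 0.368 s

The closed-loop denominator s² + 10s + 97.89 gives ω_n = √97.89 = 9.894 and ζ = 10/(2ω_n) = 0.5054.
Damped frequency ω_d = ω_n√(1−ζ²) = 8.538 rad/s, so peak time T_p = π/ω_d = 0.368 s.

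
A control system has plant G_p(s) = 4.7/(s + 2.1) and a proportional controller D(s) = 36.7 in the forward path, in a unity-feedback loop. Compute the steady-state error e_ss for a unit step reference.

0.012

The loop is type 0. Static position error constant K_pos = D(0)·G_p(0) = 36.7·2.238 = 82.14.
Steady-state error to a unit step: e_ss = 1/(1+K_pos) = 1/83.14 = 0.012.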